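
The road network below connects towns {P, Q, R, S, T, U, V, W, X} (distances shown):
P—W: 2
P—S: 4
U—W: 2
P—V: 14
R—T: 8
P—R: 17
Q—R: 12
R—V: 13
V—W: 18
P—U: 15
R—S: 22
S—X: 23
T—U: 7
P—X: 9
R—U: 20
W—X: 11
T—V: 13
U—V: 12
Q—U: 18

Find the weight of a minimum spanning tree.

56

Kruskal: consider edges lightest-first.
P—W (2): add — endpoints in different components.
U—W (2): add — endpoints in different components.
P—S (4): add — endpoints in different components.
T—U (7): add — endpoints in different components.
R—T (8): add — endpoints in different components.
P—X (9): add — endpoints in different components.
W—X (11): skip — W and X already connected.
Q—R (12): add — endpoints in different components.
U—V (12): add — endpoints in different components.
MST edges: P—W, U—W, P—S, T—U, R—T, P—X, Q—R, U—V; total weight 2+2+4+7+8+9+12+12 = 56.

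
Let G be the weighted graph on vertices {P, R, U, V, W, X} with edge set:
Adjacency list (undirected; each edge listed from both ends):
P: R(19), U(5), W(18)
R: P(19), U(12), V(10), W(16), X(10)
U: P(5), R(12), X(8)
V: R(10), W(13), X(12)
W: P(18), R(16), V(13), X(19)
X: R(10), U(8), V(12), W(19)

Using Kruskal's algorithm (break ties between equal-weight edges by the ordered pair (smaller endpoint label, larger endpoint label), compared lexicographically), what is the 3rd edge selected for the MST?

Kruskal's algorithm — process edges by increasing weight (ties by edge label):
P U (5): add — endpoints in different components.
U X (8): add — endpoints in different components.
R V (10): add — endpoints in different components.
R X (10): add — endpoints in different components.
R U (12): skip — U and R already connected.
V X (12): skip — X and V already connected.
V W (13): add — endpoints in different components.
The 3rd edge added is R V.

R-V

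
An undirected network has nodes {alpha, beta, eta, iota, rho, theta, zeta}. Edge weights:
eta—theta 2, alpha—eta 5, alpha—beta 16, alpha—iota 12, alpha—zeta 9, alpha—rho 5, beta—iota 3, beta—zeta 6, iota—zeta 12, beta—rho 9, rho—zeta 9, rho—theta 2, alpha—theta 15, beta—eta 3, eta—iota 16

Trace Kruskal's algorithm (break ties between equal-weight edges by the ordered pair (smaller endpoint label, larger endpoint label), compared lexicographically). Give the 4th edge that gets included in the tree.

beta-iota

Sort edges by weight, then run Kruskal:
eta—theta (2): add — endpoints in different components.
rho—theta (2): add — endpoints in different components.
beta—eta (3): add — endpoints in different components.
beta—iota (3): add — endpoints in different components.
alpha—eta (5): add — endpoints in different components.
alpha—rho (5): skip — alpha and rho already connected.
beta—zeta (6): add — endpoints in different components.
The 4th edge added is beta—iota.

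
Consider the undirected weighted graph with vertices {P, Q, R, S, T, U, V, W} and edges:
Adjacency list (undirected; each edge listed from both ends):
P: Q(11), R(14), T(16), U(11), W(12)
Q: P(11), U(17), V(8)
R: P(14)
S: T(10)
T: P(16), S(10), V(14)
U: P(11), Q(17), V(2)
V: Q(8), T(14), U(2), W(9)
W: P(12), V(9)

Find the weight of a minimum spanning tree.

Kruskal's algorithm — process edges by increasing weight (ties by edge label):
U-V (2): add — endpoints in different components.
Q-V (8): add — endpoints in different components.
V-W (9): add — endpoints in different components.
S-T (10): add — endpoints in different components.
P-Q (11): add — endpoints in different components.
P-U (11): skip — P and U already connected.
P-W (12): skip — P and W already connected.
P-R (14): add — endpoints in different components.
T-V (14): add — endpoints in different components.
MST edges: U-V, Q-V, V-W, S-T, P-Q, P-R, T-V; total weight 2+8+9+10+11+14+14 = 68.

68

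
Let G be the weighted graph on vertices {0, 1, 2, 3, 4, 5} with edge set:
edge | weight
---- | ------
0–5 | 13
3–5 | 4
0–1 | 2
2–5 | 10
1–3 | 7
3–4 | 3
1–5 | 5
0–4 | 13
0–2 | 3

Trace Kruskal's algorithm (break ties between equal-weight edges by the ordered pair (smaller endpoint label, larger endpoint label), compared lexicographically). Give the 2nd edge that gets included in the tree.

Kruskal's algorithm — process edges by increasing weight (ties by edge label):
0–1 (2): add. Components now {0,1} {2} {3} {4} {5}
0–2 (3): add. Components now {0,1,2} {3} {4} {5}
3–4 (3): add. Components now {0,1,2} {3,4} {5}
3–5 (4): add. Components now {0,1,2} {3,4,5}
1–5 (5): add. Components now {0,1,2,3,4,5}
The 2nd edge added is 0–2.

0-2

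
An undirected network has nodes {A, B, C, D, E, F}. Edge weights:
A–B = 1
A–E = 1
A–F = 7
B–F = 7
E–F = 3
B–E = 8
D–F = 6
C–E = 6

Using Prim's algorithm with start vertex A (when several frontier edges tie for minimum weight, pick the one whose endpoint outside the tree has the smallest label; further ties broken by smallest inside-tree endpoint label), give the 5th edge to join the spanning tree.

Grow the tree from A using Prim:
Step 1: frontier [A–B 1, A–E 1, A–F 7] → take A–B (1); add B.
Step 2: frontier [A–E 1, A–F 7, B–F 7, B–E 8] → take A–E (1); add E.
Step 3: frontier [A–F 7, B–F 7, E–F 3, C–E 6] → take E–F (3); add F.
Step 4: frontier [C–E 6, D–F 6] → take C–E (6); add C.
Step 5: frontier [D–F 6] → take D–F (6); add D.
The 5th edge added is D–F.

D-F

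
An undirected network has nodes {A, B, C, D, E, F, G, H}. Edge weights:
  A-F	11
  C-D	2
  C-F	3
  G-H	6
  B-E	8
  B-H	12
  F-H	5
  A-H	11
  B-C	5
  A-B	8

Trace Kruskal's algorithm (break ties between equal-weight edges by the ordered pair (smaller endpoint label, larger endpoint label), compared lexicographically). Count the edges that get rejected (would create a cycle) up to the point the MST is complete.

0

Kruskal: consider edges lightest-first.
C-D (2): add — endpoints in different components.
C-F (3): add — endpoints in different components.
B-C (5): add — endpoints in different components.
F-H (5): add — endpoints in different components.
G-H (6): add — endpoints in different components.
A-B (8): add — endpoints in different components.
B-E (8): add — endpoints in different components.
Edges rejected before the tree was complete: 0.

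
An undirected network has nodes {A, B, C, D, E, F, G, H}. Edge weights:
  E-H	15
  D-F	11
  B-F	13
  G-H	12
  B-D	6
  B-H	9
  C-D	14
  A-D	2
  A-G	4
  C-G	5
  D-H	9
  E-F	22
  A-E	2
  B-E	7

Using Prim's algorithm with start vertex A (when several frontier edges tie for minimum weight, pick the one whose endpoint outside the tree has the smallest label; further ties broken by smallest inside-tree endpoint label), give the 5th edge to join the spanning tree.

B-D

Prim, starting at A.
Step 1: frontier [A-D 2, A-E 2, A-G 4] → take A-D (2); add D.
Step 2: frontier [A-E 2, A-G 4, B-D 6, D-H 9, D-F 11, C-D 14] → take A-E (2); add E.
Step 3: frontier [A-G 4, B-D 6, D-H 9, D-F 11, C-D 14, B-E 7, E-H 15, E-F 22] → take A-G (4); add G.
Step 4: frontier [B-D 6, D-H 9, D-F 11, C-D 14, B-E 7, E-H 15, E-F 22, C-G 5, G-H 12] → take C-G (5); add C.
Step 5: frontier [B-D 6, D-H 9, D-F 11, B-E 7, E-H 15, E-F 22, G-H 12] → take B-D (6); add B.
Step 6: frontier [B-H 9, B-F 13, D-H 9, D-F 11, E-H 15, E-F 22, G-H 12] → take B-H (9); add H.
Step 7: frontier [B-F 13, D-F 11, E-F 22] → take D-F (11); add F.
The 5th edge added is B-D.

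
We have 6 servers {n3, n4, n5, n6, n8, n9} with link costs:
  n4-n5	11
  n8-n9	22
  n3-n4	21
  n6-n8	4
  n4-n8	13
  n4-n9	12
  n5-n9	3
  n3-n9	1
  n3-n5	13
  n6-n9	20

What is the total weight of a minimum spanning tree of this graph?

32

Kruskal: consider edges lightest-first.
n3-n9 (1): add — endpoints in different components.
n5-n9 (3): add — endpoints in different components.
n6-n8 (4): add — endpoints in different components.
n4-n5 (11): add — endpoints in different components.
n4-n9 (12): skip — n9 and n4 already connected.
n3-n5 (13): skip — n3 and n5 already connected.
n4-n8 (13): add — endpoints in different components.
MST edges: n3-n9, n5-n9, n6-n8, n4-n5, n4-n8; total weight 1+3+4+11+13 = 32.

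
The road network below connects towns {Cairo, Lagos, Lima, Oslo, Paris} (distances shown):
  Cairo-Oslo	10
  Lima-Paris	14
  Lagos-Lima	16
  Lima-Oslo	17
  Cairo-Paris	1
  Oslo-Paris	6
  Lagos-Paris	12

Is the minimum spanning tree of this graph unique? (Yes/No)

Kruskal: consider edges lightest-first.
Cairo-Paris (1): add — endpoints in different components.
Oslo-Paris (6): add — endpoints in different components.
Cairo-Oslo (10): skip — Cairo and Oslo already connected.
Lagos-Paris (12): add — endpoints in different components.
Lima-Paris (14): add — endpoints in different components.
Every non-tree edge has weight strictly greater than the heaviest edge on the tree path between its endpoints, so the MST is unique.

Yes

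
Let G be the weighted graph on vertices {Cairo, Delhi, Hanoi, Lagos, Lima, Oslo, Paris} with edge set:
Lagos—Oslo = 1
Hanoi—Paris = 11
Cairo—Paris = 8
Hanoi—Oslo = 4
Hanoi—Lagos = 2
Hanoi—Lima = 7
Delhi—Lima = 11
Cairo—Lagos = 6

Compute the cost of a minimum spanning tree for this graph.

Kruskal's algorithm — process edges by increasing weight (ties by edge label):
Lagos—Oslo (1): add. Components now {Paris} {Delhi} {Lagos,Oslo} {Lima} {Cairo} {Hanoi}
Hanoi—Lagos (2): add. Components now {Paris} {Delhi} {Hanoi,Lagos,Oslo} {Lima} {Cairo}
Hanoi—Oslo (4): skip — Oslo and Hanoi already connected.
Cairo—Lagos (6): add. Components now {Paris} {Delhi} {Cairo,Hanoi,Lagos,Oslo} {Lima}
Hanoi—Lima (7): add. Components now {Paris} {Delhi} {Cairo,Hanoi,Lagos,Lima,Oslo}
Cairo—Paris (8): add. Components now {Cairo,Hanoi,Lagos,Lima,Oslo,Paris} {Delhi}
Delhi—Lima (11): add. Components now {Cairo,Delhi,Hanoi,Lagos,Lima,Oslo,Paris}
MST edges: Lagos—Oslo, Hanoi—Lagos, Cairo—Lagos, Hanoi—Lima, Cairo—Paris, Delhi—Lima; total weight 1+2+6+7+8+11 = 35.

35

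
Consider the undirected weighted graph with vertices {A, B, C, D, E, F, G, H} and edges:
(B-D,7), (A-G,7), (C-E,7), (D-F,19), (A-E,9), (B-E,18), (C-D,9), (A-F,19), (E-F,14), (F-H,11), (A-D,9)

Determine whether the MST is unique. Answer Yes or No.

No

Kruskal: consider edges lightest-first.
A-G (7): add — endpoints in different components.
B-D (7): add — endpoints in different components.
C-E (7): add — endpoints in different components.
A-D (9): add — endpoints in different components.
A-E (9): add — endpoints in different components.
C-D (9): skip — C and D already connected.
F-H (11): add — endpoints in different components.
E-F (14): add — endpoints in different components.
Non-tree edge C-D has weight 9, equal to the heaviest edge on its tree cycle — swapping gives another MST of the same weight. Not unique.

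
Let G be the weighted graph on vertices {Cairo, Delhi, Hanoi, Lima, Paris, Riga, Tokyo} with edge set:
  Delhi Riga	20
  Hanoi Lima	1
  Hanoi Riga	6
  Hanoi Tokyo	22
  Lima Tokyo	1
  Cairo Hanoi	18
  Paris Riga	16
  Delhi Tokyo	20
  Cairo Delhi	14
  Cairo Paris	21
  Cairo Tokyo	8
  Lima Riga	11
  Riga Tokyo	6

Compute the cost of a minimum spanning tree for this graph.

Kruskal: consider edges lightest-first.
Hanoi Lima (1): add — endpoints in different components.
Lima Tokyo (1): add — endpoints in different components.
Hanoi Riga (6): add — endpoints in different components.
Riga Tokyo (6): skip — Riga and Tokyo already connected.
Cairo Tokyo (8): add — endpoints in different components.
Lima Riga (11): skip — Lima and Riga already connected.
Cairo Delhi (14): add — endpoints in different components.
Paris Riga (16): add — endpoints in different components.
MST edges: Hanoi Lima, Lima Tokyo, Hanoi Riga, Cairo Tokyo, Cairo Delhi, Paris Riga; total weight 1+1+6+8+14+16 = 46.

46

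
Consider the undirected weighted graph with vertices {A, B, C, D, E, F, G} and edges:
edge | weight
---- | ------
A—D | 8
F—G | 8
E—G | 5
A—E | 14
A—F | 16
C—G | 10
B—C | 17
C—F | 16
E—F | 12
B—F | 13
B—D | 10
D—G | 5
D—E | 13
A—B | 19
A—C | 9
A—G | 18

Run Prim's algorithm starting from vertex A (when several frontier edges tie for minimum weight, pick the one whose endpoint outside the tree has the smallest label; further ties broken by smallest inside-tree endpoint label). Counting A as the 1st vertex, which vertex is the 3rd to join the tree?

Grow the tree from A using Prim:
Step 1: cheapest edge leaving the tree is A—D (8); add D.
Step 2: cheapest edge leaving the tree is D—G (5); add G.
Step 3: cheapest edge leaving the tree is E—G (5); add E.
Step 4: cheapest edge leaving the tree is F—G (8); add F.
Step 5: cheapest edge leaving the tree is A—C (9); add C.
Step 6: cheapest edge leaving the tree is B—D (10); add B.
Vertex order: A, D, G, E, F, C, B. The 3rd vertex is G.

G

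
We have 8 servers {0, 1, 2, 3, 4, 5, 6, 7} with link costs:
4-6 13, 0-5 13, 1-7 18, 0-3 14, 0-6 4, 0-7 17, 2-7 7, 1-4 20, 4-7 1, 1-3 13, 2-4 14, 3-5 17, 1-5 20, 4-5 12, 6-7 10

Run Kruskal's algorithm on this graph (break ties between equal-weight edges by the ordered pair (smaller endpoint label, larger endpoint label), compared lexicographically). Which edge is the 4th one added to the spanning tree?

6-7

Kruskal: consider edges lightest-first.
4-7 (1): add — endpoints in different components.
0-6 (4): add — endpoints in different components.
2-7 (7): add — endpoints in different components.
6-7 (10): add — endpoints in different components.
4-5 (12): add — endpoints in different components.
0-5 (13): skip — 0 and 5 already connected.
1-3 (13): add — endpoints in different components.
4-6 (13): skip — 4 and 6 already connected.
0-3 (14): add — endpoints in different components.
The 4th edge added is 6-7.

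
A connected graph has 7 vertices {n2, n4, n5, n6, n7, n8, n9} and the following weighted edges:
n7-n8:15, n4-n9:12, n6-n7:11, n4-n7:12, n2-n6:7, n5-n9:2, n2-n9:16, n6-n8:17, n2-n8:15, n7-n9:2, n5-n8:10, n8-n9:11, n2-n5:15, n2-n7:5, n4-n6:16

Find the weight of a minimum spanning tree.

Grow the tree from n9 using Prim:
Step 1: cheapest edge leaving the tree is n5-n9 (2); add n5.
Step 2: cheapest edge leaving the tree is n7-n9 (2); add n7.
Step 3: cheapest edge leaving the tree is n2-n7 (5); add n2.
Step 4: cheapest edge leaving the tree is n2-n6 (7); add n6.
Step 5: cheapest edge leaving the tree is n5-n8 (10); add n8.
Step 6: cheapest edge leaving the tree is n4-n7 (12); add n4.
MST edges: n5-n9, n7-n9, n2-n7, n2-n6, n5-n8, n4-n7; total weight 2+2+5+7+10+12 = 38.

38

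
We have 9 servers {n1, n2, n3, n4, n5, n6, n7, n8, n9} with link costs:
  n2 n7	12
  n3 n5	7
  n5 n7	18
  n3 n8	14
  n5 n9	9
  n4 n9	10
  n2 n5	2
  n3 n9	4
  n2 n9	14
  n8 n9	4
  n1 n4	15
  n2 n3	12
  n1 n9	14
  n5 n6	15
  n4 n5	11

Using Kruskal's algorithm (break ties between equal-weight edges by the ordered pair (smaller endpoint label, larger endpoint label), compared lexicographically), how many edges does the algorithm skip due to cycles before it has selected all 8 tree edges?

Sort edges by weight, then run Kruskal:
n2 n5 (2): add — endpoints in different components.
n3 n9 (4): add — endpoints in different components.
n8 n9 (4): add — endpoints in different components.
n3 n5 (7): add — endpoints in different components.
n5 n9 (9): skip — n9 and n5 already connected.
n4 n9 (10): add — endpoints in different components.
n4 n5 (11): skip — n5 and n4 already connected.
n2 n3 (12): skip — n2 and n3 already connected.
n2 n7 (12): add — endpoints in different components.
n1 n9 (14): add — endpoints in different components.
n2 n9 (14): skip — n9 and n2 already connected.
n3 n8 (14): skip — n8 and n3 already connected.
n1 n4 (15): skip — n1 and n4 already connected.
n5 n6 (15): add — endpoints in different components.
Edges rejected before the tree was complete: 6.

6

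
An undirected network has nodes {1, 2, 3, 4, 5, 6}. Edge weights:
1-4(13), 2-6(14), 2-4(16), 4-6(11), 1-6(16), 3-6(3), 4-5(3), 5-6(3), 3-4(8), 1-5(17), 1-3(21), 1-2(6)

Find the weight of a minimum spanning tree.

28

Kruskal: consider edges lightest-first.
3-6 (3): add — endpoints in different components.
4-5 (3): add — endpoints in different components.
5-6 (3): add — endpoints in different components.
1-2 (6): add — endpoints in different components.
3-4 (8): skip — 3 and 4 already connected.
4-6 (11): skip — 4 and 6 already connected.
1-4 (13): add — endpoints in different components.
MST edges: 3-6, 4-5, 5-6, 1-2, 1-4; total weight 3+3+3+6+13 = 28.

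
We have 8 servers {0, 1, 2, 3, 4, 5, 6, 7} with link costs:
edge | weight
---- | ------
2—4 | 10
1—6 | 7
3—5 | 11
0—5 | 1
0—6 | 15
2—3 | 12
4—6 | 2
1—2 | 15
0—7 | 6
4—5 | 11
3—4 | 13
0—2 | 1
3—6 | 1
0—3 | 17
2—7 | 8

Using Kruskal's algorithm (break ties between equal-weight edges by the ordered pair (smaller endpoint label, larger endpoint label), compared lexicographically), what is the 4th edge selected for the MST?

Kruskal: consider edges lightest-first.
0—2 (1): add — endpoints in different components.
0—5 (1): add — endpoints in different components.
3—6 (1): add — endpoints in different components.
4—6 (2): add — endpoints in different components.
0—7 (6): add — endpoints in different components.
1—6 (7): add — endpoints in different components.
2—7 (8): skip — 2 and 7 already connected.
2—4 (10): add — endpoints in different components.
The 4th edge added is 4—6.

4-6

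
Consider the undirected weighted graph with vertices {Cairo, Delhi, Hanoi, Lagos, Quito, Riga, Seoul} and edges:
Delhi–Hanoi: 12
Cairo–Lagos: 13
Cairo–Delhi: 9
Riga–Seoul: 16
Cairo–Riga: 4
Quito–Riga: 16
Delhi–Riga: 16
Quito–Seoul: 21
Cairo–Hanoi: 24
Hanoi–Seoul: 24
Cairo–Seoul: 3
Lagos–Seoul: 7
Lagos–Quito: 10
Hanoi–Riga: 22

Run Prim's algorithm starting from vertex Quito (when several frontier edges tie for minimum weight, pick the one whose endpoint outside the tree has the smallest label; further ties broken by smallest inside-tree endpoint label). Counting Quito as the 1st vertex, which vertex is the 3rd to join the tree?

Prim's algorithm from Quito:
Step 1: frontier [Lagos–Quito 10, Quito–Riga 16, Quito–Seoul 21] → take Lagos–Quito (10); add Lagos.
Step 2: frontier [Lagos–Seoul 7, Cairo–Lagos 13, Quito–Riga 16, Quito–Seoul 21] → take Lagos–Seoul (7); add Seoul.
Step 3: frontier [Cairo–Lagos 13, Quito–Riga 16, Cairo–Seoul 3, Riga–Seoul 16, Hanoi–Seoul 24] → take Cairo–Seoul (3); add Cairo.
Step 4: frontier [Cairo–Riga 4, Cairo–Delhi 9, Cairo–Hanoi 24, Quito–Riga 16, Riga–Seoul 16, Hanoi–Seoul 24] → take Cairo–Riga (4); add Riga.
Step 5: frontier [Cairo–Delhi 9, Cairo–Hanoi 24, Delhi–Riga 16, Hanoi–Riga 22, Hanoi–Seoul 24] → take Cairo–Delhi (9); add Delhi.
Step 6: frontier [Cairo–Hanoi 24, Delhi–Hanoi 12, Hanoi–Riga 22, Hanoi–Seoul 24] → take Delhi–Hanoi (12); add Hanoi.
Vertex order: Quito, Lagos, Seoul, Cairo, Riga, Delhi, Hanoi. The 3rd vertex is Seoul.

Seoul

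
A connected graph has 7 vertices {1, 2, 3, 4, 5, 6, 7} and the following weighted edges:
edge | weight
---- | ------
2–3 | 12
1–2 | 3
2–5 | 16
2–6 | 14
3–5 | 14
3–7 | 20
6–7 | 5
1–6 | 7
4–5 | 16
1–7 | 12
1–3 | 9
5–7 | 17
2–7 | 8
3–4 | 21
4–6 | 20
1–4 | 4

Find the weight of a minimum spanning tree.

Prim's algorithm from 6:
Step 1: cheapest edge leaving the tree is 6–7 (5); add 7.
Step 2: cheapest edge leaving the tree is 1–6 (7); add 1.
Step 3: cheapest edge leaving the tree is 1–2 (3); add 2.
Step 4: cheapest edge leaving the tree is 1–4 (4); add 4.
Step 5: cheapest edge leaving the tree is 1–3 (9); add 3.
Step 6: cheapest edge leaving the tree is 3–5 (14); add 5.
MST edges: 6–7, 1–6, 1–2, 1–4, 1–3, 3–5; total weight 5+7+3+4+9+14 = 42.

42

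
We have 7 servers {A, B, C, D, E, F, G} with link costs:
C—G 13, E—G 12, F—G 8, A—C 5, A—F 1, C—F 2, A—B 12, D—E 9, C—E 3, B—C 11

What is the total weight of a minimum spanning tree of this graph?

34

Prim's algorithm from G:
Step 1: frontier [F—G 8, E—G 12, C—G 13] → take F—G (8); add F.
Step 2: frontier [A—F 1, C—F 2, E—G 12, C—G 13] → take A—F (1); add A.
Step 3: frontier [A—C 5, A—B 12, C—F 2, E—G 12, C—G 13] → take C—F (2); add C.
Step 4: frontier [A—B 12, C—E 3, B—C 11, E—G 12] → take C—E (3); add E.
Step 5: frontier [A—B 12, B—C 11, D—E 9] → take D—E (9); add D.
Step 6: frontier [A—B 12, B—C 11] → take B—C (11); add B.
MST edges: F—G, A—F, C—F, C—E, D—E, B—C; total weight 8+1+2+3+9+11 = 34.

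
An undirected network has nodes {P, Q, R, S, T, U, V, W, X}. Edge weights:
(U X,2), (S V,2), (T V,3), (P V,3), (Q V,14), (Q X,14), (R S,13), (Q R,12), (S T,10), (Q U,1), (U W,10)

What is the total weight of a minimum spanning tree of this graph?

Grow the tree from U using Prim:
Step 1: cheapest edge leaving the tree is Q U (1); add Q.
Step 2: cheapest edge leaving the tree is U X (2); add X.
Step 3: cheapest edge leaving the tree is U W (10); add W.
Step 4: cheapest edge leaving the tree is Q R (12); add R.
Step 5: cheapest edge leaving the tree is R S (13); add S.
Step 6: cheapest edge leaving the tree is S V (2); add V.
Step 7: cheapest edge leaving the tree is P V (3); add P.
Step 8: cheapest edge leaving the tree is T V (3); add T.
MST edges: Q U, U X, U W, Q R, R S, S V, P V, T V; total weight 1+2+10+12+13+2+3+3 = 46.

46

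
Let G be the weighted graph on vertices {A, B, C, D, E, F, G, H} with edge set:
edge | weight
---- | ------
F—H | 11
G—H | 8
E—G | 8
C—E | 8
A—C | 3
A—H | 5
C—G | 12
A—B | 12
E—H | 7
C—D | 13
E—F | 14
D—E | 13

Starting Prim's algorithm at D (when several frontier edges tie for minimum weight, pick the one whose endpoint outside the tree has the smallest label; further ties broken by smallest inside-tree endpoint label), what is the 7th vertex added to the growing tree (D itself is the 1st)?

Prim's algorithm from D:
Step 1: frontier [C—D 13, D—E 13] → take C—D (13); add C.
Step 2: frontier [A—C 3, C—E 8, C—G 12, D—E 13] → take A—C (3); add A.
Step 3: frontier [A—H 5, A—B 12, C—E 8, C—G 12, D—E 13] → take A—H (5); add H.
Step 4: frontier [A—B 12, C—E 8, C—G 12, D—E 13, E—H 7, G—H 8, F—H 11] → take E—H (7); add E.
Step 5: frontier [A—B 12, C—G 12, E—G 8, E—F 14, G—H 8, F—H 11] → take E—G (8); add G.
Step 6: frontier [A—B 12, E—F 14, F—H 11] → take F—H (11); add F.
Step 7: frontier [A—B 12] → take A—B (12); add B.
Vertex order: D, C, A, H, E, G, F, B. The 7th vertex is F.

F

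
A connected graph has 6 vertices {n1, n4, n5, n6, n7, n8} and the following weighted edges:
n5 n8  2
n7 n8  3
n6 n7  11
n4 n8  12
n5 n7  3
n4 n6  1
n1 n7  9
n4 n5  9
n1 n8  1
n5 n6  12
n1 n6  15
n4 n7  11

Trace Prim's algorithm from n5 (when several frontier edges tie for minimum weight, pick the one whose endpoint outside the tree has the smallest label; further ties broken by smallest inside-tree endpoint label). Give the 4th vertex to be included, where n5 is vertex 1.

n7

Grow the tree from n5 using Prim:
Step 1: frontier [n5 n8 2, n5 n7 3, n4 n5 9, n5 n6 12] → take n5 n8 (2); add n8.
Step 2: frontier [n5 n7 3, n4 n5 9, n5 n6 12, n1 n8 1, n7 n8 3, n4 n8 12] → take n1 n8 (1); add n1.
Step 3: frontier [n1 n7 9, n1 n6 15, n5 n7 3, n4 n5 9, n5 n6 12, n7 n8 3, n4 n8 12] → take n5 n7 (3); add n7.
Step 4: frontier [n1 n6 15, n4 n5 9, n5 n6 12, n4 n7 11, n6 n7 11, n4 n8 12] → take n4 n5 (9); add n4.
Step 5: frontier [n1 n6 15, n4 n6 1, n5 n6 12, n6 n7 11] → take n4 n6 (1); add n6.
Vertex order: n5, n8, n1, n7, n4, n6. The 4th vertex is n7.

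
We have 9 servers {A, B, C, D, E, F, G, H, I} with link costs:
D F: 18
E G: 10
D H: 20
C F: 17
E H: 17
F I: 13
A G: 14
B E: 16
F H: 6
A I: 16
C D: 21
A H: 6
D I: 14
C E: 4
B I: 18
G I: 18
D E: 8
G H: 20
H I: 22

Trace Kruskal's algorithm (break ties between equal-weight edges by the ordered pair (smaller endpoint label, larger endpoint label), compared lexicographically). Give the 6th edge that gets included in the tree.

F-I

Kruskal: consider edges lightest-first.
C E (4): add — endpoints in different components.
A H (6): add — endpoints in different components.
F H (6): add — endpoints in different components.
D E (8): add — endpoints in different components.
E G (10): add — endpoints in different components.
F I (13): add — endpoints in different components.
A G (14): add — endpoints in different components.
D I (14): skip — D and I already connected.
A I (16): skip — A and I already connected.
B E (16): add — endpoints in different components.
The 6th edge added is F I.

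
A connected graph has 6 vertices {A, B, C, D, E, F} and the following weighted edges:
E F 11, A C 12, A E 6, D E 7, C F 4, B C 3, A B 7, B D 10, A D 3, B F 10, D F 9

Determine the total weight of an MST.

Kruskal: consider edges lightest-first.
A D (3): add — endpoints in different components.
B C (3): add — endpoints in different components.
C F (4): add — endpoints in different components.
A E (6): add — endpoints in different components.
A B (7): add — endpoints in different components.
MST edges: A D, B C, C F, A E, A B; total weight 3+3+4+6+7 = 23.

23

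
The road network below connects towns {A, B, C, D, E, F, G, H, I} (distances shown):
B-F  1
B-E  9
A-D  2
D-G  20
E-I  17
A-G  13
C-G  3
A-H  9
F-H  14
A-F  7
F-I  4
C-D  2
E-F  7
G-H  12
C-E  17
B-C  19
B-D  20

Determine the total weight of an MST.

35

Grow the tree from E using Prim:
Step 1: cheapest edge leaving the tree is E-F (7); add F.
Step 2: cheapest edge leaving the tree is B-F (1); add B.
Step 3: cheapest edge leaving the tree is F-I (4); add I.
Step 4: cheapest edge leaving the tree is A-F (7); add A.
Step 5: cheapest edge leaving the tree is A-D (2); add D.
Step 6: cheapest edge leaving the tree is C-D (2); add C.
Step 7: cheapest edge leaving the tree is C-G (3); add G.
Step 8: cheapest edge leaving the tree is A-H (9); add H.
MST edges: E-F, B-F, F-I, A-F, A-D, C-D, C-G, A-H; total weight 7+1+4+7+2+2+3+9 = 35.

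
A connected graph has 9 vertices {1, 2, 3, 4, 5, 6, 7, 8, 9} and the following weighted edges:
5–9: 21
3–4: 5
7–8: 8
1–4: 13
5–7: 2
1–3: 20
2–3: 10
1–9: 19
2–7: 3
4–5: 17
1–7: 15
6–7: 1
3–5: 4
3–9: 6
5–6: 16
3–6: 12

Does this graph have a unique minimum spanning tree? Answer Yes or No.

Yes

Sort edges by weight, then run Kruskal:
6–7 (1): add — endpoints in different components.
5–7 (2): add — endpoints in different components.
2–7 (3): add — endpoints in different components.
3–5 (4): add — endpoints in different components.
3–4 (5): add — endpoints in different components.
3–9 (6): add — endpoints in different components.
7–8 (8): add — endpoints in different components.
2–3 (10): skip — 2 and 3 already connected.
3–6 (12): skip — 3 and 6 already connected.
1–4 (13): add — endpoints in different components.
Every non-tree edge has weight strictly greater than the heaviest edge on the tree path between its endpoints, so the MST is unique.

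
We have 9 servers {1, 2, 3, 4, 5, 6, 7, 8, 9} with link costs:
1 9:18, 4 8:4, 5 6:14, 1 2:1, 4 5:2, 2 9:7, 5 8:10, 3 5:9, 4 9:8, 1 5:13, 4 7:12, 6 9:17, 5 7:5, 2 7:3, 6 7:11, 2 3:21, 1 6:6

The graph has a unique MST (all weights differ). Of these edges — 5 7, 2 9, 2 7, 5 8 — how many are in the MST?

Sort edges by weight, then run Kruskal:
1 2 (1): add — endpoints in different components.
4 5 (2): add — endpoints in different components.
2 7 (3): add — endpoints in different components.
4 8 (4): add — endpoints in different components.
5 7 (5): add — endpoints in different components.
1 6 (6): add — endpoints in different components.
2 9 (7): add — endpoints in different components.
4 9 (8): skip — 4 and 9 already connected.
3 5 (9): add — endpoints in different components.
MST edge set: {1 2, 4 5, 2 7, 4 8, 5 7, 1 6, 2 9, 3 5}.
Of the listed edges, {5 7, 2 9, 2 7} are in the MST → 3.

3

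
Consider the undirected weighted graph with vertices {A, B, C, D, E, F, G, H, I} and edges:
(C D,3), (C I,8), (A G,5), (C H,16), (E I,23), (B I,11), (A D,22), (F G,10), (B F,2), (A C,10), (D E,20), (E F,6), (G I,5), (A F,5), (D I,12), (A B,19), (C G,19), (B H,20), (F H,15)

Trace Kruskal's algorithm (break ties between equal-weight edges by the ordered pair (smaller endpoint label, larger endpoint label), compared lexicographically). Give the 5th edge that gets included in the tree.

G-I

Kruskal: consider edges lightest-first.
B F (2): add — endpoints in different components.
C D (3): add — endpoints in different components.
A F (5): add — endpoints in different components.
A G (5): add — endpoints in different components.
G I (5): add — endpoints in different components.
E F (6): add — endpoints in different components.
C I (8): add — endpoints in different components.
A C (10): skip — A and C already connected.
F G (10): skip — F and G already connected.
B I (11): skip — B and I already connected.
D I (12): skip — D and I already connected.
F H (15): add — endpoints in different components.
The 5th edge added is G I.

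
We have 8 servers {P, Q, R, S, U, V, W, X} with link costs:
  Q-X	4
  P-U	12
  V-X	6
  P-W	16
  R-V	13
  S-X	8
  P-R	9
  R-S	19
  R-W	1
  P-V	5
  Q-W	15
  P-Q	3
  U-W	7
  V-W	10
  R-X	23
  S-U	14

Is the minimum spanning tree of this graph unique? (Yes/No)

Yes

Kruskal's algorithm — process edges by increasing weight (ties by edge label):
R-W (1): add — endpoints in different components.
P-Q (3): add — endpoints in different components.
Q-X (4): add — endpoints in different components.
P-V (5): add — endpoints in different components.
V-X (6): skip — V and X already connected.
U-W (7): add — endpoints in different components.
S-X (8): add — endpoints in different components.
P-R (9): add — endpoints in different components.
Every non-tree edge has weight strictly greater than the heaviest edge on the tree path between its endpoints, so the MST is unique.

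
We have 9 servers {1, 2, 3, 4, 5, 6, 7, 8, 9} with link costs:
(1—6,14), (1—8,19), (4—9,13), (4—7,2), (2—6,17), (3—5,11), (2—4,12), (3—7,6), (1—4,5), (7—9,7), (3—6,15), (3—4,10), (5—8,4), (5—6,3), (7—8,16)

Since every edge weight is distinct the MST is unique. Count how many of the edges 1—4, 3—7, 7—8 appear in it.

Sort edges by weight, then run Kruskal:
4—7 (2): add — endpoints in different components.
5—6 (3): add — endpoints in different components.
5—8 (4): add — endpoints in different components.
1—4 (5): add — endpoints in different components.
3—7 (6): add — endpoints in different components.
7—9 (7): add — endpoints in different components.
3—4 (10): skip — 3 and 4 already connected.
3—5 (11): add — endpoints in different components.
2—4 (12): add — endpoints in different components.
MST edge set: {4—7, 5—6, 5—8, 1—4, 3—7, 7—9, 3—5, 2—4}.
Of the listed edges, {1—4, 3—7} are in the MST → 2.

2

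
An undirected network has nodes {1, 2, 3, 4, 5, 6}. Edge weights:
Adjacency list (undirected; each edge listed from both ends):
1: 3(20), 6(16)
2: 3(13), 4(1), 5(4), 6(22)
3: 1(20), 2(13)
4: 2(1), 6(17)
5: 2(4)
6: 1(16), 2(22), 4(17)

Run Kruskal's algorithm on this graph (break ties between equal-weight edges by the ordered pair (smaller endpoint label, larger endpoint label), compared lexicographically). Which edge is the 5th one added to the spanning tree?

Kruskal's algorithm — process edges by increasing weight (ties by edge label):
2—4 (1): add — endpoints in different components.
2—5 (4): add — endpoints in different components.
2—3 (13): add — endpoints in different components.
1—6 (16): add — endpoints in different components.
4—6 (17): add — endpoints in different components.
The 5th edge added is 4—6.

4-6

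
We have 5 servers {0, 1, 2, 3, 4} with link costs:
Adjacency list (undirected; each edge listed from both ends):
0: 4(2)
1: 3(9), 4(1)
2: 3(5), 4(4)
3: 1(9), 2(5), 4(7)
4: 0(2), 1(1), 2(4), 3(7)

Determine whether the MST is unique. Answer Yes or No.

Yes

Sort edges by weight, then run Kruskal:
1—4 (1): add. Components now {0} {1,4} {2} {3}
0—4 (2): add. Components now {0,1,4} {2} {3}
2—4 (4): add. Components now {0,1,2,4} {3}
2—3 (5): add. Components now {0,1,2,3,4}
Every non-tree edge has weight strictly greater than the heaviest edge on the tree path between its endpoints, so the MST is unique.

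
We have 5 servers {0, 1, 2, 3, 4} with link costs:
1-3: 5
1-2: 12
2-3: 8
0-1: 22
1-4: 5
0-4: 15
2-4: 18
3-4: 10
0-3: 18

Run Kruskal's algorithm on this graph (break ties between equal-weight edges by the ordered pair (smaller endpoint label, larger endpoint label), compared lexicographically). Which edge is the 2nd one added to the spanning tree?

1-4

Kruskal: consider edges lightest-first.
1-3 (5): add. Components now {0} {1,3} {2} {4}
1-4 (5): add. Components now {0} {1,3,4} {2}
2-3 (8): add. Components now {0} {1,2,3,4}
3-4 (10): skip — 3 and 4 already connected.
1-2 (12): skip — 1 and 2 already connected.
0-4 (15): add. Components now {0,1,2,3,4}
The 2nd edge added is 1-4.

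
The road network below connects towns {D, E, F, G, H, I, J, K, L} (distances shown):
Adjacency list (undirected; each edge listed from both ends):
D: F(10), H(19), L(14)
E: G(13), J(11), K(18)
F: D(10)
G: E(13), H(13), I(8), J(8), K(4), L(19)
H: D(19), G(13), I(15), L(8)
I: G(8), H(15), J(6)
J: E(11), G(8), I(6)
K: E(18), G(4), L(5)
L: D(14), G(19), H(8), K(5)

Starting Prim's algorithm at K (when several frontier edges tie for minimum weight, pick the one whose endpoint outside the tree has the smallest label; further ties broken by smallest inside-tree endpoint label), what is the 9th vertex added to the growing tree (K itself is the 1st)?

F

Grow the tree from K using Prim:
Step 1: cheapest edge leaving the tree is G-K (4); add G.
Step 2: cheapest edge leaving the tree is K-L (5); add L.
Step 3: cheapest edge leaving the tree is H-L (8); add H.
Step 4: cheapest edge leaving the tree is G-I (8); add I.
Step 5: cheapest edge leaving the tree is I-J (6); add J.
Step 6: cheapest edge leaving the tree is E-J (11); add E.
Step 7: cheapest edge leaving the tree is D-L (14); add D.
Step 8: cheapest edge leaving the tree is D-F (10); add F.
Vertex order: K, G, L, H, I, J, E, D, F. The 9th vertex is F.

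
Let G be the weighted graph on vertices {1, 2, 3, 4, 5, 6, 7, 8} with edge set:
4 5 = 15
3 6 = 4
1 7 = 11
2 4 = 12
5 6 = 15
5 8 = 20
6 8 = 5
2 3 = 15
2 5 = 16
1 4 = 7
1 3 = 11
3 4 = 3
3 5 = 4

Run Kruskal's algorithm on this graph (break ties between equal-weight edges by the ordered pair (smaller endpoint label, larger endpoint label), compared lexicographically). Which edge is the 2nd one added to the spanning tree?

3-5

Kruskal: consider edges lightest-first.
3 4 (3): add — endpoints in different components.
3 5 (4): add — endpoints in different components.
3 6 (4): add — endpoints in different components.
6 8 (5): add — endpoints in different components.
1 4 (7): add — endpoints in different components.
1 3 (11): skip — 1 and 3 already connected.
1 7 (11): add — endpoints in different components.
2 4 (12): add — endpoints in different components.
The 2nd edge added is 3 5.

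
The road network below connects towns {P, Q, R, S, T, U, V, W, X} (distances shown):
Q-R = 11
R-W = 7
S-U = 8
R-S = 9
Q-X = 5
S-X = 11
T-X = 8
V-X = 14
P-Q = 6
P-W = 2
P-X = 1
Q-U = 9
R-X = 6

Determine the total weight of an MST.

53

Kruskal: consider edges lightest-first.
P-X (1): add — endpoints in different components.
P-W (2): add — endpoints in different components.
Q-X (5): add — endpoints in different components.
P-Q (6): skip — Q and P already connected.
R-X (6): add — endpoints in different components.
R-W (7): skip — W and R already connected.
S-U (8): add — endpoints in different components.
T-X (8): add — endpoints in different components.
Q-U (9): add — endpoints in different components.
R-S (9): skip — S and R already connected.
Q-R (11): skip — Q and R already connected.
S-X (11): skip — S and X already connected.
V-X (14): add — endpoints in different components.
MST edges: P-X, P-W, Q-X, R-X, S-U, T-X, Q-U, V-X; total weight 1+2+5+6+8+8+9+14 = 53.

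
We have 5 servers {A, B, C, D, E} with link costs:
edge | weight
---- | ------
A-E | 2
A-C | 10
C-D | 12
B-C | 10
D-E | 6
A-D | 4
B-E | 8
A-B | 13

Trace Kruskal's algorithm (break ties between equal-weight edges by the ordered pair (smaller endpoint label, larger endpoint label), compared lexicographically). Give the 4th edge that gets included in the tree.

Kruskal's algorithm — process edges by increasing weight (ties by edge label):
A-E (2): add. Components now {A,E} {B} {C} {D}
A-D (4): add. Components now {A,D,E} {B} {C}
D-E (6): skip — D and E already connected.
B-E (8): add. Components now {A,B,D,E} {C}
A-C (10): add. Components now {A,B,C,D,E}
The 4th edge added is A-C.

A-C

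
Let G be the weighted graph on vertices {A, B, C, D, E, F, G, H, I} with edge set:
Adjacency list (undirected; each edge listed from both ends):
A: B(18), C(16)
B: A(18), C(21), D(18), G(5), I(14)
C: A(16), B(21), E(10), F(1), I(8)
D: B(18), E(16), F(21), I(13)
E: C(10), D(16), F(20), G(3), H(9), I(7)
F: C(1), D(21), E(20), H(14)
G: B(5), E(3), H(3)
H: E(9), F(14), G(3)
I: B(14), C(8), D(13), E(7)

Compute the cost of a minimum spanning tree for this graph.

Kruskal: consider edges lightest-first.
C F (1): add — endpoints in different components.
E G (3): add — endpoints in different components.
G H (3): add — endpoints in different components.
B G (5): add — endpoints in different components.
E I (7): add — endpoints in different components.
C I (8): add — endpoints in different components.
E H (9): skip — E and H already connected.
C E (10): skip — C and E already connected.
D I (13): add — endpoints in different components.
B I (14): skip — B and I already connected.
F H (14): skip — F and H already connected.
A C (16): add — endpoints in different components.
MST edges: C F, E G, G H, B G, E I, C I, D I, A C; total weight 1+3+3+5+7+8+13+16 = 56.

56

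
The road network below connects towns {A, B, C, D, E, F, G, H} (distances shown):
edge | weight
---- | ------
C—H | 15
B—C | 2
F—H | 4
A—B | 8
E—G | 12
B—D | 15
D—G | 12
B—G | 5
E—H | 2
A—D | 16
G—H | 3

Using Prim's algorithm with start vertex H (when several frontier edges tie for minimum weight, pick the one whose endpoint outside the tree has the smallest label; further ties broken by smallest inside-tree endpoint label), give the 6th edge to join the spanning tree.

A-B

Prim, starting at H.
Step 1: frontier [E—H 2, G—H 3, F—H 4, C—H 15] → take E—H (2); add E.
Step 2: frontier [E—G 12, G—H 3, F—H 4, C—H 15] → take G—H (3); add G.
Step 3: frontier [B—G 5, D—G 12, F—H 4, C—H 15] → take F—H (4); add F.
Step 4: frontier [B—G 5, D—G 12, C—H 15] → take B—G (5); add B.
Step 5: frontier [B—C 2, A—B 8, B—D 15, D—G 12, C—H 15] → take B—C (2); add C.
Step 6: frontier [A—B 8, B—D 15, D—G 12] → take A—B (8); add A.
Step 7: frontier [A—D 16, B—D 15, D—G 12] → take D—G (12); add D.
The 6th edge added is A—B.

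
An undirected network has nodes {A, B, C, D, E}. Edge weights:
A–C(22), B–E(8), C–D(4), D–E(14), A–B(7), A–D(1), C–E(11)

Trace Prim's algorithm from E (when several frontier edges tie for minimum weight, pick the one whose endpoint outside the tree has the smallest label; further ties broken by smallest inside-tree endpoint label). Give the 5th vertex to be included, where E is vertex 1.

C

Prim, starting at E.
Step 1: cheapest edge leaving the tree is B–E (8); add B.
Step 2: cheapest edge leaving the tree is A–B (7); add A.
Step 3: cheapest edge leaving the tree is A–D (1); add D.
Step 4: cheapest edge leaving the tree is C–D (4); add C.
Vertex order: E, B, A, D, C. The 5th vertex is C.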